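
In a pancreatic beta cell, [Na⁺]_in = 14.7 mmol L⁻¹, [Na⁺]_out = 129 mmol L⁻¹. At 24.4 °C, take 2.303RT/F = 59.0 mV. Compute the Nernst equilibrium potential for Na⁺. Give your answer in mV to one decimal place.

E = (59.0/z) · log₁₀([Na⁺]_out/[Na⁺]_in) with z = +1.
= (59.0/1) · log₁₀(129/14.7) = 59.00 · log₁₀(8.776)
= 59.00 · (0.9433) = 55.65 mV

55.7 mV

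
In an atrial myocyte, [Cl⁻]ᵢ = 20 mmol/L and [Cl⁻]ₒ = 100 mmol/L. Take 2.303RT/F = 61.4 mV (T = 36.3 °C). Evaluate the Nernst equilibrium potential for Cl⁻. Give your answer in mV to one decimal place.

E = (61.4/z) · log₁₀([Cl⁻]_out/[Cl⁻]_in) with z = -1.
For an anion, dividing by z = -1 reverses the sign.
= (61.4/-1) · log₁₀(100/20) = -61.40 · log₁₀(5)
= -61.40 · (0.6990) = -42.92 mV

-42.9 mV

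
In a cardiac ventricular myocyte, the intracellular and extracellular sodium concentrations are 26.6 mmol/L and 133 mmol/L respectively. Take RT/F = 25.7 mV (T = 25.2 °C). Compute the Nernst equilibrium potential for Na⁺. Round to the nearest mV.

E = (25.7/z) · ln([Na⁺]_out/[Na⁺]_in) with z = +1.
= (25.7/1) · ln(133/26.6) = 25.70 · ln(5)
= 25.70 · (1.6094) = 41.36 mV

41 mV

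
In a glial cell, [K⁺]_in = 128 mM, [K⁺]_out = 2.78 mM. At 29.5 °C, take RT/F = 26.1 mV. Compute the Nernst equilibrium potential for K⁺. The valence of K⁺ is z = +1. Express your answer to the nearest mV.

E = (26.1/z) · ln([K⁺]_out/[K⁺]_in) with z = +1.
= (26.1/1) · ln(2.78/128) = 26.10 · ln(0.02172)
= 26.10 · (-3.8296) = -99.95 mV

-100 mV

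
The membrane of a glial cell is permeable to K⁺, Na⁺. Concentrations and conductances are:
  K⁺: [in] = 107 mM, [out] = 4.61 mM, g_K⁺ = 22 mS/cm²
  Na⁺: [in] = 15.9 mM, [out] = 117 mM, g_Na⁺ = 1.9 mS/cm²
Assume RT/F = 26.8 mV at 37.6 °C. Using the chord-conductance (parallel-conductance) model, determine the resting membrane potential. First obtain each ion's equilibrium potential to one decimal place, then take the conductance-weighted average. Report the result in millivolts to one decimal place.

-73.3 mV

E_K⁺ = (26.8/1)·ln(4.61/107) = -84.3 mV
E_Na⁺ = (26.8/1)·ln(117/15.9) = 53.5 mV
Vm = (Σ gᵢEᵢ)/(Σ gᵢ) = (22·-84.3 + 1.9·53.5) / (22 + 1.9)
= -1752.95 / 23.9 = -73.35 mV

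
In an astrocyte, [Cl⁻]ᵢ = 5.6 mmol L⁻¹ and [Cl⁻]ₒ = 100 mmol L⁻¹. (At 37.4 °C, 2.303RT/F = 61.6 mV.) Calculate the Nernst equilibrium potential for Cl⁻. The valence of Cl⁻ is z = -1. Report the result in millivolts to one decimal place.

E = (61.6/z) · log₁₀([Cl⁻]_out/[Cl⁻]_in) with z = -1.
For an anion, dividing by z = -1 reverses the sign.
= (61.6/-1) · log₁₀(100/5.6) = -61.60 · log₁₀(17.86)
= -61.60 · (1.2518) = -77.11 mV

-77.1 mV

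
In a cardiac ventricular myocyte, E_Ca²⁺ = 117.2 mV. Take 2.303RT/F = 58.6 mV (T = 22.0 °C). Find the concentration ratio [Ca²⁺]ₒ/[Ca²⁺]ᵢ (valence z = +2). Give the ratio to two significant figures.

10000

log₁₀([out]/[in]) = E·z/(58.6) = 117.2 × 2 / 58.6 = 4.0000
[out]/[in] = 10^(4.0000) = 1e+04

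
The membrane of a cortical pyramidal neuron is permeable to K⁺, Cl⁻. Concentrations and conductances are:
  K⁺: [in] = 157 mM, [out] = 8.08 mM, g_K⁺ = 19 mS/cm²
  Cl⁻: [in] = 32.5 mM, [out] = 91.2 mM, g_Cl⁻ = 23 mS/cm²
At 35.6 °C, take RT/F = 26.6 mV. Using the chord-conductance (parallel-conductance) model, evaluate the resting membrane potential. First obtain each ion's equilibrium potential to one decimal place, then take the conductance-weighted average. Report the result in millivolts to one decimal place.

-50.7 mV

E_K⁺ = (26.6/1)·ln(8.08/157) = -78.9 mV
E_Cl⁻ = (26.6/-1)·ln(91.2/32.5) = -27.4 mV
Vm = (Σ gᵢEᵢ)/(Σ gᵢ) = (19·-78.9 + 23·-27.4) / (19 + 23)
= -2129.30 / 42 = -50.70 mV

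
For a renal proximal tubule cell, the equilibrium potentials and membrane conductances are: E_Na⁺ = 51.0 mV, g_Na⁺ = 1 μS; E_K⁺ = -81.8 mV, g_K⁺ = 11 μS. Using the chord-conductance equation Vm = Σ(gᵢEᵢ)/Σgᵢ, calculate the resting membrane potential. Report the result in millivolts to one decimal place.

Σ gᵢEᵢ = 1·(51.0) + 11·(-81.8) = -848.80
Σ gᵢ = 1 + 11 = 12
Vm = -848.80 / 12 = -70.73 mV

-70.7 mV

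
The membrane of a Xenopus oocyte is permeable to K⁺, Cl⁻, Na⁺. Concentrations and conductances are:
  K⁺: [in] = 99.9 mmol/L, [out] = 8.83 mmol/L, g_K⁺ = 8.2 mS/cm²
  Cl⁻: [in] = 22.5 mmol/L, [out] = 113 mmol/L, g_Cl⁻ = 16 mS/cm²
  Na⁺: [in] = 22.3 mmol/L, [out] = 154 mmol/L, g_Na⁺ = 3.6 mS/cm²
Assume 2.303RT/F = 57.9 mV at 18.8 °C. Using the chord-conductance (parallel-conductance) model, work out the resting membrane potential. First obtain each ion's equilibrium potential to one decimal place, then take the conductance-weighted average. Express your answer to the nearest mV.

E_K⁺ = (57.9/1)·log₁₀(8.83/99.9) = -61.0 mV
E_Cl⁻ = (57.9/-1)·log₁₀(113/22.5) = -40.6 mV
E_Na⁺ = (57.9/1)·log₁₀(154/22.3) = 48.6 mV
Vm = (Σ gᵢEᵢ)/(Σ gᵢ) = (8.2·-61.0 + 16·-40.6 + 3.6·48.6) / (8.2 + 16 + 3.6)
= -974.84 / 27.8 = -35.07 mV

-35 mV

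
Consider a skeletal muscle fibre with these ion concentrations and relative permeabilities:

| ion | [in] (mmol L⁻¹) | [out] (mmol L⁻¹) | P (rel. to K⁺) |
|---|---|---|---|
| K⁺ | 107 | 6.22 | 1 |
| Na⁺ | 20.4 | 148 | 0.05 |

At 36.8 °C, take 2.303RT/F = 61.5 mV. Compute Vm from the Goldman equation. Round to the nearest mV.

Vm = 61.5 · log₁₀[(Σ P·[cation]ₒ + Σ P·[anion]ᵢ) / (Σ P·[cation]ᵢ + Σ P·[anion]ₒ)]
Numerator = 1×6.22 + 0.05×148 = 13.62
Denominator = 1×107 + 0.05×20.4 = 108
Vm = 61.5 · log₁₀(0.12609) = 61.5 × (-0.8993) = -55.31 mV

-55 mV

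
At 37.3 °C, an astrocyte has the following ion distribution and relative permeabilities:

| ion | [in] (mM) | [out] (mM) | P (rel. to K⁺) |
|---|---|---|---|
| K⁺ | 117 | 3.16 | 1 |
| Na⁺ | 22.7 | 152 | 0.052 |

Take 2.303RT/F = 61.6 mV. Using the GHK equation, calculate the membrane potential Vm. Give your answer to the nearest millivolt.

-63 mV

Vm = 61.6 · log₁₀[(Σ P·[cation]ₒ + Σ P·[anion]ᵢ) / (Σ P·[cation]ᵢ + Σ P·[anion]ₒ)]
Numerator = 1×3.16 + 0.052×152 = 11.06
Denominator = 1×117 + 0.052×22.7 = 118.2
Vm = 61.6 · log₁₀(0.09362) = 61.6 × (-1.0286) = -63.36 mV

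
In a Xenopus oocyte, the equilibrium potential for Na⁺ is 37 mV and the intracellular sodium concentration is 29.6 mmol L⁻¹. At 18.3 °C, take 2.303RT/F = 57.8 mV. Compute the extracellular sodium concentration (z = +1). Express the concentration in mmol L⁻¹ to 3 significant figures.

129 mmol L⁻¹

Nernst: E = (57.8/1) · log₁₀([out]/[in]), so log₁₀([out]/[in]) = 37.0 × 1 / 57.8 = 0.6401.
[out]/[in] = 10^(0.6401) = 4.367.
[out] = 4.367 × 29.6 = 129.2 mmol L⁻¹.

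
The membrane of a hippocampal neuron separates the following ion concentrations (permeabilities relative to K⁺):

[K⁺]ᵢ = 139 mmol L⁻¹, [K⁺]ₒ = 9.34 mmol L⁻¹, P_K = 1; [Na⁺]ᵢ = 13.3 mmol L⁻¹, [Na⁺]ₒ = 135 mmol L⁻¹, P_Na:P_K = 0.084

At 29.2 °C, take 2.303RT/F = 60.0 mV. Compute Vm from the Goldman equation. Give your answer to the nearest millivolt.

-50 mV

Vm = 60.0 · log₁₀[(Σ P·[cation]ₒ + Σ P·[anion]ᵢ) / (Σ P·[cation]ᵢ + Σ P·[anion]ₒ)]
Numerator = 1×9.34 + 0.084×135 = 20.68
Denominator = 1×139 + 0.084×13.3 = 140.1
Vm = 60.0 · log₁₀(0.14759) = 60.0 × (-0.8309) = -49.86 mV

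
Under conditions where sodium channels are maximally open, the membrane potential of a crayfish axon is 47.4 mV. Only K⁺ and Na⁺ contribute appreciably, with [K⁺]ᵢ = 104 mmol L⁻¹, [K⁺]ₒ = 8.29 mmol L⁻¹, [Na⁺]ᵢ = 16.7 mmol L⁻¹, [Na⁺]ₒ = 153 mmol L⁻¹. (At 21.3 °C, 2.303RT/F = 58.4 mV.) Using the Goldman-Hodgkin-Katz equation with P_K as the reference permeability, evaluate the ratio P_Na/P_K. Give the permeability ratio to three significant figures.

Let α = P_Na/P_K. GHK: Vm = 58.4·log₁₀[(Kₒ + α·Naₒ)/(Kᵢ + α·Naᵢ)].
10^(Vm/58.4) = 10^(47.4/58.4) = 6.481
So 6.481·(Kᵢ + α·Naᵢ) = Kₒ + α·Naₒ → α = (6.481·104.0 − 8.29) / (153.0 − 6.481·16.7)
α = (674 − 8.29) / (153.0 − 108.2) = 665.7/44.77 = 14.87

14.9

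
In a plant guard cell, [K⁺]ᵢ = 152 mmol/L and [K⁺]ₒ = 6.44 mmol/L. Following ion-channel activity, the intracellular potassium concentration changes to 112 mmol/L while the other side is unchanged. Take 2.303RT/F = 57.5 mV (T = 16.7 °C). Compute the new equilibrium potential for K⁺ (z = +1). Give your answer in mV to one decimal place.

-71.3 mV

After the shift: [K⁺]_out = 6.44, [K⁺]_in = 112 mmol/L.
E_new = (57.5/1)·log₁₀(6.44/112) = 57.50 · (-1.2403) = -71.32 mV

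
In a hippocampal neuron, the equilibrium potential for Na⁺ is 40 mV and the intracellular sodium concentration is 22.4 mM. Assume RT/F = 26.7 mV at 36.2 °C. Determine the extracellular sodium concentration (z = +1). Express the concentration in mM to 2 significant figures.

100 mM

Nernst: E = (26.7/1) · ln([out]/[in]), so ln([out]/[in]) = 40.0 × 1 / 26.7 = 1.4981.
[out]/[in] = e^(1.4981) = 4.473.
[out] = 4.473 × 22.4 = 100.2 mM.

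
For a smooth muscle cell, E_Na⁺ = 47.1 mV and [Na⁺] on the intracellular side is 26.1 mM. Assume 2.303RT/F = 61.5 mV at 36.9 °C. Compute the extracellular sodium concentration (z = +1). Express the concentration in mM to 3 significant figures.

Nernst: E = (61.5/1) · log₁₀([out]/[in]), so log₁₀([out]/[in]) = 47.1 × 1 / 61.5 = 0.7659.
[out]/[in] = 10^(0.7659) = 5.832.
[out] = 5.832 × 26.1 = 152.2 mM.

152 mM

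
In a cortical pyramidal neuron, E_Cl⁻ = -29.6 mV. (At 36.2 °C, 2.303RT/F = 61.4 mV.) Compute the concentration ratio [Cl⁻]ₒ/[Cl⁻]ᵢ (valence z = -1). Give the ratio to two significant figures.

3.0

log₁₀([out]/[in]) = E·z/(61.4) = -29.6 × -1 / 61.4 = 0.4821
[out]/[in] = 10^(0.4821) = 3.034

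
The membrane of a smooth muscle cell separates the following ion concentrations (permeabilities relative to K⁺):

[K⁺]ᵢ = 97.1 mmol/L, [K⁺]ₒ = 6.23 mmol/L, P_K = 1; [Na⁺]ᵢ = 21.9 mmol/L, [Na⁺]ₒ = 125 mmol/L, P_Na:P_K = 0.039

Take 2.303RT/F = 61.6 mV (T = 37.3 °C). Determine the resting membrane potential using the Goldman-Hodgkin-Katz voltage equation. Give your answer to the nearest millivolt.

-58 mV

Vm = 61.6 · log₁₀[(Σ P·[cation]ₒ + Σ P·[anion]ᵢ) / (Σ P·[cation]ᵢ + Σ P·[anion]ₒ)]
Numerator = 1×6.23 + 0.039×125 = 11.11
Denominator = 1×97.1 + 0.039×21.9 = 97.95
Vm = 61.6 · log₁₀(0.11337) = 61.6 × (-0.9455) = -58.24 mV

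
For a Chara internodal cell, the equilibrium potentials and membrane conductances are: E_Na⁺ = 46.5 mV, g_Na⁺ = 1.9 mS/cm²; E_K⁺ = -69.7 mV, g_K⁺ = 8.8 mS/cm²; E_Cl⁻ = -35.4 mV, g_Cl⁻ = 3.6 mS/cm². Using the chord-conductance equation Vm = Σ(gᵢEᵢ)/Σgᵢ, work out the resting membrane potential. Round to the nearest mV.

-46 mV

Σ gᵢEᵢ = 1.9·(46.5) + 8.8·(-69.7) + 3.6·(-35.4) = -652.45
Σ gᵢ = 1.9 + 8.8 + 3.6 = 14.3
Vm = -652.45 / 14.3 = -45.63 mV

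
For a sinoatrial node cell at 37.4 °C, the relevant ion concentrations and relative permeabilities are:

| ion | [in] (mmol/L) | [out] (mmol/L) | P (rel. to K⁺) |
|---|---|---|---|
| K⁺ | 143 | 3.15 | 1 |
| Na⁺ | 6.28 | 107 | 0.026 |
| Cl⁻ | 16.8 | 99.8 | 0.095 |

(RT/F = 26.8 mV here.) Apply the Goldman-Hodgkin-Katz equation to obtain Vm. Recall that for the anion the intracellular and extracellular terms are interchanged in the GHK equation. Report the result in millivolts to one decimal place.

Vm = 26.8 · ln[(Σ P·[cation]ₒ + Σ P·[anion]ᵢ) / (Σ P·[cation]ᵢ + Σ P·[anion]ₒ)]
Numerator = 1×3.15 + 0.026×107 + 0.095×16.8 = 7.528
Denominator = 1×143 + 0.026×6.28 + 0.095×99.8 = 152.6
Vm = 26.8 · ln(0.049317) = 26.8 × (-3.0095) = -80.65 mV

-80.7 mV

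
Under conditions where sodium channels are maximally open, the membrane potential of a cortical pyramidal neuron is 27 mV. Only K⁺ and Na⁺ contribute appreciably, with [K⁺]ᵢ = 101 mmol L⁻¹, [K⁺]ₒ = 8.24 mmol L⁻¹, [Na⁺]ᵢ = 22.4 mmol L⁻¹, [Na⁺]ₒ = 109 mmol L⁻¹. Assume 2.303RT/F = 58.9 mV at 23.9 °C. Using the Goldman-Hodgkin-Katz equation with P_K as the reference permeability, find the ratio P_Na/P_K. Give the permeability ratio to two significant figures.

6.3

Let α = P_Na/P_K. GHK: Vm = 58.9·log₁₀[(Kₒ + α·Naₒ)/(Kᵢ + α·Naᵢ)].
10^(Vm/58.9) = 10^(27.0/58.9) = 2.8735
So 2.8735·(Kᵢ + α·Naᵢ) = Kₒ + α·Naₒ → α = (2.8735·101.0 − 8.24) / (109.0 − 2.8735·22.4)
α = (290.2 − 8.24) / (109.0 − 64.37) = 282/44.63 = 6.317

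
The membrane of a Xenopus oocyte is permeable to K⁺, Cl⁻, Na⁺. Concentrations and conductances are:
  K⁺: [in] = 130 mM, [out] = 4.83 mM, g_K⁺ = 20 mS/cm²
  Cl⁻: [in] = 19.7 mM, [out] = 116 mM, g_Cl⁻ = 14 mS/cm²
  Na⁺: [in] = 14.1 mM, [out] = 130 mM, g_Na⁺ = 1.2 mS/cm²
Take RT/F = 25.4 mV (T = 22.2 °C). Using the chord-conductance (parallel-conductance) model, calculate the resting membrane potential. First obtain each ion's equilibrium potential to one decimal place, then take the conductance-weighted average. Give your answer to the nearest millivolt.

E_K⁺ = (25.4/1)·ln(4.83/130) = -83.6 mV
E_Cl⁻ = (25.4/-1)·ln(116/19.7) = -45.0 mV
E_Na⁺ = (25.4/1)·ln(130/14.1) = 56.4 mV
Vm = (Σ gᵢEᵢ)/(Σ gᵢ) = (20·-83.6 + 14·-45.0 + 1.2·56.4) / (20 + 14 + 1.2)
= -2234.32 / 35.2 = -63.48 mV

-63 mV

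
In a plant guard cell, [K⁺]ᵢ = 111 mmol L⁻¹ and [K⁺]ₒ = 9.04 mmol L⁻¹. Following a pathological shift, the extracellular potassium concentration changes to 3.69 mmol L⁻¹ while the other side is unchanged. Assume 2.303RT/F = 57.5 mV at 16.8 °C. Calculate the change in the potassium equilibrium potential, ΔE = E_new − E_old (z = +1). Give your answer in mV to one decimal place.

-22.4 mV

E_old = (57.5/1)·log₁₀(9.04/111) = -62.63 mV
E_new = (57.5/1)·log₁₀(3.69/111) = -85.00 mV
ΔE = -85.00 − (-62.63) = -22.38 mV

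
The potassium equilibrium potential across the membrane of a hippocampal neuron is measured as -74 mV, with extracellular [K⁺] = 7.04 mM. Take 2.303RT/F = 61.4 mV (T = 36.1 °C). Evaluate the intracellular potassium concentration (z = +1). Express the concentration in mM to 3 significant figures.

113 mM

Nernst: E = (61.4/1) · log₁₀([out]/[in]), so log₁₀([out]/[in]) = -74.0 × 1 / 61.4 = -1.2052.
[out]/[in] = 10^(-1.2052) = 0.06234.
[in] = 7.04 / 0.06234 = 112.9 mM.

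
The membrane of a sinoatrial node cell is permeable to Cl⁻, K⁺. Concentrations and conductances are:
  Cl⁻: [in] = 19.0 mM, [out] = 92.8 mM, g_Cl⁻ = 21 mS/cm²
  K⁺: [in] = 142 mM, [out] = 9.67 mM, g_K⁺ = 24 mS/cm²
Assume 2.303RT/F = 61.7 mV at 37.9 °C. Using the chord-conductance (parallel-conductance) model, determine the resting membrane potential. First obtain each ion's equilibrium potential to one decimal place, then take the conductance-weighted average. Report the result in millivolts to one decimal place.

-58.2 mV

E_Cl⁻ = (61.7/-1)·log₁₀(92.8/19.0) = -42.5 mV
E_K⁺ = (61.7/1)·log₁₀(9.67/142) = -72.0 mV
Vm = (Σ gᵢEᵢ)/(Σ gᵢ) = (21·-42.5 + 24·-72.0) / (21 + 24)
= -2620.50 / 45 = -58.23 mV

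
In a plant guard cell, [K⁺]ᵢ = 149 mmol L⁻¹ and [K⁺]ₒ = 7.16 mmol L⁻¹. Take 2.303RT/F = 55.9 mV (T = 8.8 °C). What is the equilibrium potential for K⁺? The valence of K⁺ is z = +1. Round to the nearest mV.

E = (55.9/z) · log₁₀([K⁺]_out/[K⁺]_in) with z = +1.
= (55.9/1) · log₁₀(7.16/149) = 55.90 · log₁₀(0.04805)
= 55.90 · (-1.3183) = -73.69 mV

-74 mV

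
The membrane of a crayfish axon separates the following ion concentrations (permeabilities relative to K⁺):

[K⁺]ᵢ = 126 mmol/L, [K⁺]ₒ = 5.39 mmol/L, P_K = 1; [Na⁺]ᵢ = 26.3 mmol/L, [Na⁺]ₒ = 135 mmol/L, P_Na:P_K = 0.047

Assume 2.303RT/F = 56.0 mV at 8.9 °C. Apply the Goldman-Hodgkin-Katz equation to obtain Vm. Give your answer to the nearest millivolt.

Vm = 56.0 · log₁₀[(Σ P·[cation]ₒ + Σ P·[anion]ᵢ) / (Σ P·[cation]ᵢ + Σ P·[anion]ₒ)]
Numerator = 1×5.39 + 0.047×135 = 11.73
Denominator = 1×126 + 0.047×26.3 = 127.2
Vm = 56.0 · log₁₀(0.09223) = 56.0 × (-1.0351) = -57.97 mV

-58 mV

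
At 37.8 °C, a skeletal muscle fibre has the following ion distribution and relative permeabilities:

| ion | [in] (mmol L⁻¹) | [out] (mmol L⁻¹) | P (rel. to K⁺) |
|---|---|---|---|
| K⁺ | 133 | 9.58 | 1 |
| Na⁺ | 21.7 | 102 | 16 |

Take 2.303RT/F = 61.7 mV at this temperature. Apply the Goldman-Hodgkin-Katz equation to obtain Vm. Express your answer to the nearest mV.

33 mV

Vm = 61.7 · log₁₀[(Σ P·[cation]ₒ + Σ P·[anion]ᵢ) / (Σ P·[cation]ᵢ + Σ P·[anion]ₒ)]
Numerator = 1×9.58 + 16×102 = 1642
Denominator = 1×133 + 16×21.7 = 480.2
Vm = 61.7 · log₁₀(3.4185) = 61.7 × (0.5338) = 32.94 mV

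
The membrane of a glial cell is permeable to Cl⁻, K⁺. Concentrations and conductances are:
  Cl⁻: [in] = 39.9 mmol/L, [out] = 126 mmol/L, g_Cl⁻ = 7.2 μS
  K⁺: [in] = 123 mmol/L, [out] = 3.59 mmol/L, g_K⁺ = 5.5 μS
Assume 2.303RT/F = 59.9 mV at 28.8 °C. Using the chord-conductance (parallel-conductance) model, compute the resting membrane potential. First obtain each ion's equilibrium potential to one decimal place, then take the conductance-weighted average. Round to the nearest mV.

-57 mV

E_Cl⁻ = (59.9/-1)·log₁₀(126/39.9) = -29.9 mV
E_K⁺ = (59.9/1)·log₁₀(3.59/123) = -91.9 mV
Vm = (Σ gᵢEᵢ)/(Σ gᵢ) = (7.2·-29.9 + 5.5·-91.9) / (7.2 + 5.5)
= -720.73 / 12.7 = -56.75 mV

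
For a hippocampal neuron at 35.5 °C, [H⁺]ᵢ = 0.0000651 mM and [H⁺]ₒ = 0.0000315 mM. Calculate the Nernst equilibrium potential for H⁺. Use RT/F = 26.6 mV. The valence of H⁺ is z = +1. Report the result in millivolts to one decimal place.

-19.3 mV

E = (26.6/z) · ln([H⁺]_out/[H⁺]_in) with z = +1.
= (26.6/1) · ln(0.0000315/0.0000651) = 26.60 · ln(0.4839)
= 26.60 · (-0.7259) = -19.31 mV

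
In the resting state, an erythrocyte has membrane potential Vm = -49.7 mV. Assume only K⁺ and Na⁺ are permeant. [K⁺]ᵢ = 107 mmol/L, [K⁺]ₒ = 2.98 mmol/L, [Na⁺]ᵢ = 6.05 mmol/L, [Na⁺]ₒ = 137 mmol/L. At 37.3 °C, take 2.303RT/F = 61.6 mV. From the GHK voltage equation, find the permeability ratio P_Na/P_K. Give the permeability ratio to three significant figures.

Let α = P_Na/P_K. GHK: Vm = 61.6·log₁₀[(Kₒ + α·Naₒ)/(Kᵢ + α·Naᵢ)].
10^(Vm/61.6) = 10^(-49.7/61.6) = 0.15602
So 0.15602·(Kᵢ + α·Naᵢ) = Kₒ + α·Naₒ → α = (0.15602·107.0 − 2.98) / (137.0 − 0.15602·6.05)
α = (16.69 − 2.98) / (137.0 − 0.9439) = 13.71/136.1 = 0.1008

0.101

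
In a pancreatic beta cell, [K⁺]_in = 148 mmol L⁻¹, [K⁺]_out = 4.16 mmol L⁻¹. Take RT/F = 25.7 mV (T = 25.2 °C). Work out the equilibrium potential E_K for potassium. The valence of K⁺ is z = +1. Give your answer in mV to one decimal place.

-91.8 mV

E = (25.7/z) · ln([K⁺]_out/[K⁺]_in) with z = +1.
= (25.7/1) · ln(4.16/148) = 25.70 · ln(0.02811)
= 25.70 · (-3.5717) = -91.79 mV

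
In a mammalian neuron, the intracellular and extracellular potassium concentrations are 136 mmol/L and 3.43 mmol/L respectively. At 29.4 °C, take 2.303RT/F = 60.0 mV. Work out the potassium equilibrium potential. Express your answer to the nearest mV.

-96 mV

E = (60.0/z) · log₁₀([K⁺]_out/[K⁺]_in) with z = +1.
= (60.0/1) · log₁₀(3.43/136) = 60.00 · log₁₀(0.02522)
= 60.00 · (-1.5982) = -95.89 mV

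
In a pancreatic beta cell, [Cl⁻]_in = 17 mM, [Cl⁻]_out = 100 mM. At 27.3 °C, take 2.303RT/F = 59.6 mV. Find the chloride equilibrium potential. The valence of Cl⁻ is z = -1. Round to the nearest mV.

-46 mV

E = (59.6/z) · log₁₀([Cl⁻]_out/[Cl⁻]_in) with z = -1.
For an anion, dividing by z = -1 reverses the sign.
= (59.6/-1) · log₁₀(100/17) = -59.60 · log₁₀(5.882)
= -59.60 · (0.7696) = -45.87 mV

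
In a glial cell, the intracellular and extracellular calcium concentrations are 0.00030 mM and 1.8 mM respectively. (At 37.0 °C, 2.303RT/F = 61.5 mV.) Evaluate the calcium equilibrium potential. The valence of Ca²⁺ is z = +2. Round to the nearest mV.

116 mV

E = (61.5/z) · log₁₀([Ca²⁺]_out/[Ca²⁺]_in) with z = +2.
= (61.5/2) · log₁₀(1.8/0.00030) = 30.75 · log₁₀(6000)
= 30.75 · (3.7782) = 116.18 mV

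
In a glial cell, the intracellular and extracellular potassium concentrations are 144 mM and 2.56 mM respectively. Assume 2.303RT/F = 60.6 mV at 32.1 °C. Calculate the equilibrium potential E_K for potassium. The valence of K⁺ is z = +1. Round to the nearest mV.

-106 mV

E = (60.6/z) · log₁₀([K⁺]_out/[K⁺]_in) with z = +1.
= (60.6/1) · log₁₀(2.56/144) = 60.60 · log₁₀(0.01778)
= 60.60 · (-1.7501) = -106.06 mV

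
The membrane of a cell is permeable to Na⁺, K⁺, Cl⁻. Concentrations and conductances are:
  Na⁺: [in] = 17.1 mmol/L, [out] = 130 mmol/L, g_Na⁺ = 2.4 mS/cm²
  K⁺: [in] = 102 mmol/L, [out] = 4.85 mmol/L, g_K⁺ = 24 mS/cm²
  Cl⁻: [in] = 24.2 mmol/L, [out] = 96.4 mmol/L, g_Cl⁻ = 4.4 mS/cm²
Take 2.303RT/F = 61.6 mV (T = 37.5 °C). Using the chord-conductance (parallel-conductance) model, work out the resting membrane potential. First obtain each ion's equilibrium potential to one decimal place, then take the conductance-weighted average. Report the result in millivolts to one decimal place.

E_Na⁺ = (61.6/1)·log₁₀(130/17.1) = 54.3 mV
E_K⁺ = (61.6/1)·log₁₀(4.85/102) = -81.5 mV
E_Cl⁻ = (61.6/-1)·log₁₀(96.4/24.2) = -37.0 mV
Vm = (Σ gᵢEᵢ)/(Σ gᵢ) = (2.4·54.3 + 24·-81.5 + 4.4·-37.0) / (2.4 + 24 + 4.4)
= -1988.48 / 30.8 = -64.56 mV

-64.6 mV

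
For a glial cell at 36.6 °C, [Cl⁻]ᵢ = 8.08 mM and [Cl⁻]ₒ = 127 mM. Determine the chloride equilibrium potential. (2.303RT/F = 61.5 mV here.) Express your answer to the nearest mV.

E = (61.5/z) · log₁₀([Cl⁻]_out/[Cl⁻]_in) with z = -1.
For an anion, dividing by z = -1 reverses the sign.
= (61.5/-1) · log₁₀(127/8.08) = -61.50 · log₁₀(15.72)
= -61.50 · (1.1964) = -73.58 mV

-74 mV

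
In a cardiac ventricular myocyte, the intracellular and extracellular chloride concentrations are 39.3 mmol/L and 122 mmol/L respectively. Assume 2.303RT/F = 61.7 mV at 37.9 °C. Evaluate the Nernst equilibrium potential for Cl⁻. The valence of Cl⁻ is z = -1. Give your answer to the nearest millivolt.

E = (61.7/z) · log₁₀([Cl⁻]_out/[Cl⁻]_in) with z = -1.
For an anion, dividing by z = -1 reverses the sign.
= (61.7/-1) · log₁₀(122/39.3) = -61.70 · log₁₀(3.104)
= -61.70 · (0.4920) = -30.35 mV

-30 mV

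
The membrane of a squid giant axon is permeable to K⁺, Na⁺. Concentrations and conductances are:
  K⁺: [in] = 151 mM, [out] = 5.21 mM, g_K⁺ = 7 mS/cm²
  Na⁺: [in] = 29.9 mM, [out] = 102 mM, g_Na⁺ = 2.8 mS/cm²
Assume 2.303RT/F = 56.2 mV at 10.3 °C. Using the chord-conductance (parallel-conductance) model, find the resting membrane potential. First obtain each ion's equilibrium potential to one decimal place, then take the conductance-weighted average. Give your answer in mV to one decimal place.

-50.1 mV

E_K⁺ = (56.2/1)·log₁₀(5.21/151) = -82.2 mV
E_Na⁺ = (56.2/1)·log₁₀(102/29.9) = 30.0 mV
Vm = (Σ gᵢEᵢ)/(Σ gᵢ) = (7·-82.2 + 2.8·30.0) / (7 + 2.8)
= -491.40 / 9.8 = -50.14 mV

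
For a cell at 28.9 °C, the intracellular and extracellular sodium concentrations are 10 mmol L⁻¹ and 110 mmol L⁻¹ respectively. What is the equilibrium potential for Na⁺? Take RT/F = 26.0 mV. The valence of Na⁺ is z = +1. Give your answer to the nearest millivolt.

E = (26.0/z) · ln([Na⁺]_out/[Na⁺]_in) with z = +1.
= (26.0/1) · ln(110/10) = 26.00 · ln(11)
= 26.00 · (2.3979) = 62.35 mV

62 mV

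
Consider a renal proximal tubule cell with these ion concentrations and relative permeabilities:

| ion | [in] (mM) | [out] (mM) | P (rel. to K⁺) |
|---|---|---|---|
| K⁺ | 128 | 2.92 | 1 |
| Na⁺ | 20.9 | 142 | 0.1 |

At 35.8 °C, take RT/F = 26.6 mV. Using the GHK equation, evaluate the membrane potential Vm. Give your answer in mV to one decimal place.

Vm = 26.6 · ln[(Σ P·[cation]ₒ + Σ P·[anion]ᵢ) / (Σ P·[cation]ᵢ + Σ P·[anion]ₒ)]
Numerator = 1×2.92 + 0.1×142 = 17.12
Denominator = 1×128 + 0.1×20.9 = 130.1
Vm = 26.6 · ln(0.1316) = 26.6 × (-2.0280) = -53.94 mV

-53.9 mV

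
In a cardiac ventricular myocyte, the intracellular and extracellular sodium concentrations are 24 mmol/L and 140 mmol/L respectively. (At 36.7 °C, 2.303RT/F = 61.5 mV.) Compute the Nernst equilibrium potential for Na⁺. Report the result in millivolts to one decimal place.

47.1 mV

E = (61.5/z) · log₁₀([Na⁺]_out/[Na⁺]_in) with z = +1.
= (61.5/1) · log₁₀(140/24) = 61.50 · log₁₀(5.833)
= 61.50 · (0.7659) = 47.10 mV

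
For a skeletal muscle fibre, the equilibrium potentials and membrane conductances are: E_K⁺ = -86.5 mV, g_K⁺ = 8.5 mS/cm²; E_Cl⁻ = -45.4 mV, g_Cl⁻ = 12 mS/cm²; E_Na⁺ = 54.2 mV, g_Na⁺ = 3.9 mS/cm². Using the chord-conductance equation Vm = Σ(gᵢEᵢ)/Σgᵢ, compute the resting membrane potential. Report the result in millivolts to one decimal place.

-43.8 mV

Σ gᵢEᵢ = 8.5·(-86.5) + 12·(-45.4) + 3.9·(54.2) = -1068.67
Σ gᵢ = 8.5 + 12 + 3.9 = 24.4
Vm = -1068.67 / 24.4 = -43.80 mV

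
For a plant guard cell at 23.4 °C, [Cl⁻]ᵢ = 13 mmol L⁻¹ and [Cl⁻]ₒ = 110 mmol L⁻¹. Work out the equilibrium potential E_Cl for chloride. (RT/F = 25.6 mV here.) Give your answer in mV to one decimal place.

-54.7 mV

E = (25.6/z) · ln([Cl⁻]_out/[Cl⁻]_in) with z = -1.
For an anion, dividing by z = -1 reverses the sign.
= (25.6/-1) · ln(110/13) = -25.60 · ln(8.462)
= -25.60 · (2.1355) = -54.67 mV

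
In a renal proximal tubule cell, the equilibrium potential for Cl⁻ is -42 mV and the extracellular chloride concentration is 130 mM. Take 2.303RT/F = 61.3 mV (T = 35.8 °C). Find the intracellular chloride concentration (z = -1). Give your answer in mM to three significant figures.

Nernst: E = (61.3/-1) · log₁₀([out]/[in]), so log₁₀([out]/[in]) = -42.0 × -1 / 61.3 = 0.6852.
[out]/[in] = 10^(0.6852) = 4.843.
[in] = 130 / 4.843 = 26.84 mM.

26.8 mM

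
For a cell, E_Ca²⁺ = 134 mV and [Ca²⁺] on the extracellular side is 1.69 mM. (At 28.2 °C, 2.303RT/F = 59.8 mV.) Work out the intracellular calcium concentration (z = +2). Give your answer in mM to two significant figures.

0.000056 mM

Nernst: E = (59.8/2) · log₁₀([out]/[in]), so log₁₀([out]/[in]) = 134.0 × 2 / 59.8 = 4.4816.
[out]/[in] = 10^(4.4816) = 3.031e+04.
[in] = 1.69 / 3.031e+04 = 5.575e-05 mM.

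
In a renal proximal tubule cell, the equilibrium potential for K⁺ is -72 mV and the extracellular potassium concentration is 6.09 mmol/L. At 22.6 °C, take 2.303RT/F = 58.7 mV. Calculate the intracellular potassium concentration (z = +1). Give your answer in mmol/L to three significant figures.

103 mmol/L

Nernst: E = (58.7/1) · log₁₀([out]/[in]), so log₁₀([out]/[in]) = -72.0 × 1 / 58.7 = -1.2266.
[out]/[in] = 10^(-1.2266) = 0.05935.
[in] = 6.09 / 0.05935 = 102.6 mmol/L.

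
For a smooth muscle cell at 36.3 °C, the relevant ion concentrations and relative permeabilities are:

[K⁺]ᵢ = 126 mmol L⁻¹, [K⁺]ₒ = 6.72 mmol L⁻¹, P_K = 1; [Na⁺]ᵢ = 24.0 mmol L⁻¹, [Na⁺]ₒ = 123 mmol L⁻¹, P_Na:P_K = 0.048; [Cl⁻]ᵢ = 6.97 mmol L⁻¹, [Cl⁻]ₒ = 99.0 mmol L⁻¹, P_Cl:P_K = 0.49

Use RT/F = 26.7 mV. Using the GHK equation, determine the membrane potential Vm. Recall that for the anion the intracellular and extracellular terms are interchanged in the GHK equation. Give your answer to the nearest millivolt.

-64 mV

Vm = 26.7 · ln[(Σ P·[cation]ₒ + Σ P·[anion]ᵢ) / (Σ P·[cation]ᵢ + Σ P·[anion]ₒ)]
Numerator = 1×6.72 + 0.048×123 + 0.49×6.97 = 16.04
Denominator = 1×126 + 0.048×24.0 + 0.49×99.0 = 175.7
Vm = 26.7 · ln(0.091308) = 26.7 × (-2.3935) = -63.91 mV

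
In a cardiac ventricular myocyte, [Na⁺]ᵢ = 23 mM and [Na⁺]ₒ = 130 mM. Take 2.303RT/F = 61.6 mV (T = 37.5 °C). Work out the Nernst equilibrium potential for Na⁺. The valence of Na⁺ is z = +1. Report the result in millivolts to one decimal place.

E = (61.6/z) · log₁₀([Na⁺]_out/[Na⁺]_in) with z = +1.
= (61.6/1) · log₁₀(130/23) = 61.60 · log₁₀(5.652)
= 61.60 · (0.7522) = 46.34 mV

46.3 mV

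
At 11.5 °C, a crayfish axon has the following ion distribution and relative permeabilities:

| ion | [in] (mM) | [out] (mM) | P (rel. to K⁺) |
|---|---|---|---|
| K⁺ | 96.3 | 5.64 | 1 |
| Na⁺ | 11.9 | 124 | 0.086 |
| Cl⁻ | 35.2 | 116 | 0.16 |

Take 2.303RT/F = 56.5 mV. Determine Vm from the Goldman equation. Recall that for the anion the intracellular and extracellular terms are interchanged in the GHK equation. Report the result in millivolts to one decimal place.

-40.8 mV

Vm = 56.5 · log₁₀[(Σ P·[cation]ₒ + Σ P·[anion]ᵢ) / (Σ P·[cation]ᵢ + Σ P·[anion]ₒ)]
Numerator = 1×5.64 + 0.086×124 + 0.16×35.2 = 21.94
Denominator = 1×96.3 + 0.086×11.9 + 0.16×116 = 115.9
Vm = 56.5 · log₁₀(0.18929) = 56.5 × (-0.7229) = -40.84 mV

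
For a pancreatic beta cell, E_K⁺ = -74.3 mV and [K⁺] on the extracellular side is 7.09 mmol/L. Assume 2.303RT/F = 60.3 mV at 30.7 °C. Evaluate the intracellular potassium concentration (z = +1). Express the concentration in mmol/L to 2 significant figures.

120 mmol/L

Nernst: E = (60.3/1) · log₁₀([out]/[in]), so log₁₀([out]/[in]) = -74.3 × 1 / 60.3 = -1.2322.
[out]/[in] = 10^(-1.2322) = 0.05859.
[in] = 7.09 / 0.05859 = 121 mmol/L.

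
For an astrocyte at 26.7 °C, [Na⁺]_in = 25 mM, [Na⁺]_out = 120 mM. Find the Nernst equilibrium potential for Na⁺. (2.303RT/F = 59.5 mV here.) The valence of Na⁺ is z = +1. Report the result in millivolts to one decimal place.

E = (59.5/z) · log₁₀([Na⁺]_out/[Na⁺]_in) with z = +1.
= (59.5/1) · log₁₀(120/25) = 59.50 · log₁₀(4.8)
= 59.50 · (0.6812) = 40.53 mV

40.5 mV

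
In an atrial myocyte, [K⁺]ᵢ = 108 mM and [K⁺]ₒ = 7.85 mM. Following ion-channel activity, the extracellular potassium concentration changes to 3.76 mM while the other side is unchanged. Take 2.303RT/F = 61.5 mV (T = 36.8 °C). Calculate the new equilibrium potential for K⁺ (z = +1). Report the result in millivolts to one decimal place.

After the shift: [K⁺]_out = 3.76, [K⁺]_in = 108 mM.
E_new = (61.5/1)·log₁₀(3.76/108) = 61.50 · (-1.4582) = -89.68 mV

-89.7 mV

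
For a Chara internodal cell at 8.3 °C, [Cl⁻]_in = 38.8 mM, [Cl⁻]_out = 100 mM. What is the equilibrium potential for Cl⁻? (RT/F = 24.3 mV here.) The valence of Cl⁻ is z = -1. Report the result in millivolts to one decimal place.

-23.0 mV

E = (24.3/z) · ln([Cl⁻]_out/[Cl⁻]_in) with z = -1.
For an anion, dividing by z = -1 reverses the sign.
= (24.3/-1) · ln(100/38.8) = -24.30 · ln(2.577)
= -24.30 · (0.9467) = -23.01 mV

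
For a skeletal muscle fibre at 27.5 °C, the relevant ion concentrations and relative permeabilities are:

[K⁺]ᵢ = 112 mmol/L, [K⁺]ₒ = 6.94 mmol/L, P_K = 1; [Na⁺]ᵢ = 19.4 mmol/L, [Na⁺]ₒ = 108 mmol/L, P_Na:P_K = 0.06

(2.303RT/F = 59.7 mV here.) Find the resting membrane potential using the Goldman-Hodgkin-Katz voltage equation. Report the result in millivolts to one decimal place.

-55.3 mV

Vm = 59.7 · log₁₀[(Σ P·[cation]ₒ + Σ P·[anion]ᵢ) / (Σ P·[cation]ᵢ + Σ P·[anion]ₒ)]
Numerator = 1×6.94 + 0.06×108 = 13.42
Denominator = 1×112 + 0.06×19.4 = 113.2
Vm = 59.7 · log₁₀(0.11859) = 59.7 × (-0.9260) = -55.28 mV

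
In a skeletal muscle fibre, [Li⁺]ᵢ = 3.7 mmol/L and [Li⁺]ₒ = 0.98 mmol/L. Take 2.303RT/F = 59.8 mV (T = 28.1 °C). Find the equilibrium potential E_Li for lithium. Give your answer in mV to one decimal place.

-34.5 mV

E = (59.8/z) · log₁₀([Li⁺]_out/[Li⁺]_in) with z = +1.
= (59.8/1) · log₁₀(0.98/3.7) = 59.80 · log₁₀(0.2649)
= 59.80 · (-0.5770) = -34.50 mV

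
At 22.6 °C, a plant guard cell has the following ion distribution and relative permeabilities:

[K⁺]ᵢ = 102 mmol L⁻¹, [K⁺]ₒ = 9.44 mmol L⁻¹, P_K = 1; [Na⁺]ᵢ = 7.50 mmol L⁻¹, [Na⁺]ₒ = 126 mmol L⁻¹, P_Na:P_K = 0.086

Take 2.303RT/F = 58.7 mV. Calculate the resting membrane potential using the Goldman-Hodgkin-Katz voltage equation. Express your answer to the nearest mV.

-41 mV

Vm = 58.7 · log₁₀[(Σ P·[cation]ₒ + Σ P·[anion]ᵢ) / (Σ P·[cation]ᵢ + Σ P·[anion]ₒ)]
Numerator = 1×9.44 + 0.086×126 = 20.28
Denominator = 1×102 + 0.086×7.50 = 102.6
Vm = 58.7 · log₁₀(0.19754) = 58.7 × (-0.7044) = -41.35 mV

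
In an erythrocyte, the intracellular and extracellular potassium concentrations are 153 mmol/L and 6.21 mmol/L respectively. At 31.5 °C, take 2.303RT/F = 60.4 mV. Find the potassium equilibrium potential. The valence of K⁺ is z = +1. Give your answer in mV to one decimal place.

E = (60.4/z) · log₁₀([K⁺]_out/[K⁺]_in) with z = +1.
= (60.4/1) · log₁₀(6.21/153) = 60.40 · log₁₀(0.04059)
= 60.40 · (-1.3916) = -84.05 mV

-84.1 mV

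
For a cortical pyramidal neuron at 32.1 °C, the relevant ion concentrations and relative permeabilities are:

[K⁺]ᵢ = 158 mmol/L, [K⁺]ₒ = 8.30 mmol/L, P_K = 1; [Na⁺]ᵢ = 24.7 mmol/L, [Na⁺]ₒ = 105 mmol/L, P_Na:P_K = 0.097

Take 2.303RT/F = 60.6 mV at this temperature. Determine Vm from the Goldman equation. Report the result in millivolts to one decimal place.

Vm = 60.6 · log₁₀[(Σ P·[cation]ₒ + Σ P·[anion]ᵢ) / (Σ P·[cation]ᵢ + Σ P·[anion]ₒ)]
Numerator = 1×8.30 + 0.097×105 = 18.48
Denominator = 1×158 + 0.097×24.7 = 160.4
Vm = 60.6 · log₁₀(0.11525) = 60.6 × (-0.9384) = -56.87 mV

-56.9 mV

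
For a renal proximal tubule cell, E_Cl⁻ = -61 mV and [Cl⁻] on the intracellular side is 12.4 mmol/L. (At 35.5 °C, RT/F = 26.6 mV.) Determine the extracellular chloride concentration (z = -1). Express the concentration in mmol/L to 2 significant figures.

120 mmol/L

Nernst: E = (26.6/-1) · ln([out]/[in]), so ln([out]/[in]) = -61.0 × -1 / 26.6 = 2.2932.
[out]/[in] = e^(2.2932) = 9.907.
[out] = 9.907 × 12.4 = 122.8 mmol/L.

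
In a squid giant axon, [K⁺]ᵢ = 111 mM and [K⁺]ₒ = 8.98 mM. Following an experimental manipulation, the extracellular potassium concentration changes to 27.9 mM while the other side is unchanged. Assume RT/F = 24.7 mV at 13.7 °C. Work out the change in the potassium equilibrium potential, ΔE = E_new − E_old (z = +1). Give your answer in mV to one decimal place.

E_old = (24.7/1)·ln(8.98/111) = -62.11 mV
E_new = (24.7/1)·ln(27.9/111) = -34.11 mV
ΔE = -34.11 − (-62.11) = 28.00 mV

28.0 mV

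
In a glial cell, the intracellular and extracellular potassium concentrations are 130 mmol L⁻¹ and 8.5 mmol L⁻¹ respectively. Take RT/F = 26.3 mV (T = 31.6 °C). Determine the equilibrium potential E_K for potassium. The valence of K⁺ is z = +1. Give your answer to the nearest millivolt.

-72 mV

E = (26.3/z) · ln([K⁺]_out/[K⁺]_in) with z = +1.
= (26.3/1) · ln(8.5/130) = 26.30 · ln(0.06538)
= 26.30 · (-2.7275) = -71.73 mV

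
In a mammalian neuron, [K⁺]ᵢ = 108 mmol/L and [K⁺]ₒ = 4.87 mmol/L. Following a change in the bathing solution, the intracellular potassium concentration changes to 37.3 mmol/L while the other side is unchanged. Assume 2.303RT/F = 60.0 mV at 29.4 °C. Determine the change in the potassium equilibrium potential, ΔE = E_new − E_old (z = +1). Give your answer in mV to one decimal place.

27.7 mV

E_old = (60.0/1)·log₁₀(4.87/108) = -80.75 mV
E_new = (60.0/1)·log₁₀(4.87/37.3) = -53.05 mV
ΔE = -53.05 − (-80.75) = 27.70 mV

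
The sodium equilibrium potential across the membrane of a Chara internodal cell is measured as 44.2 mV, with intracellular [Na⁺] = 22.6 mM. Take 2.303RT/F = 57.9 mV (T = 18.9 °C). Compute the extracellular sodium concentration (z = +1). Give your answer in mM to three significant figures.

Nernst: E = (57.9/1) · log₁₀([out]/[in]), so log₁₀([out]/[in]) = 44.2 × 1 / 57.9 = 0.7634.
[out]/[in] = 10^(0.7634) = 5.799.
[out] = 5.799 × 22.6 = 131.1 mM.

131 mM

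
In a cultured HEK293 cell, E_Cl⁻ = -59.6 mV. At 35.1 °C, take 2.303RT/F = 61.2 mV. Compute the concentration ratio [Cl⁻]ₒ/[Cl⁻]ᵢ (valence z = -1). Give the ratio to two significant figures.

9.4

log₁₀([out]/[in]) = E·z/(61.2) = -59.6 × -1 / 61.2 = 0.9739
[out]/[in] = 10^(0.9739) = 9.416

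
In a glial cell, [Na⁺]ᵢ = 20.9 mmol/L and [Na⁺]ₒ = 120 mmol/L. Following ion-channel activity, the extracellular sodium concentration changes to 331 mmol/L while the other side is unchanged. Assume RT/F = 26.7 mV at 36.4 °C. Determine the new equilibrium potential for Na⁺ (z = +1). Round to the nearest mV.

74 mV

After the shift: [Na⁺]_out = 331, [Na⁺]_in = 20.9 mmol/L.
E_new = (26.7/1)·ln(331/20.9) = 26.70 · (2.7624) = 73.76 mV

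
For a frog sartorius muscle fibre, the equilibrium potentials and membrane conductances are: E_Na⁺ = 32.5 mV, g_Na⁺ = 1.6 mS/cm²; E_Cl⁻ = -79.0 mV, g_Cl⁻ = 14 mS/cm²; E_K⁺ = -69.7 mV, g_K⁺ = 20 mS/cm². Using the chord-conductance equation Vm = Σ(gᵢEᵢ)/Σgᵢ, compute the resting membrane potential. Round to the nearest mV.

-69 mV

Σ gᵢEᵢ = 1.6·(32.5) + 14·(-79.0) + 20·(-69.7) = -2448.00
Σ gᵢ = 1.6 + 14 + 20 = 35.6
Vm = -2448.00 / 35.6 = -68.76 mV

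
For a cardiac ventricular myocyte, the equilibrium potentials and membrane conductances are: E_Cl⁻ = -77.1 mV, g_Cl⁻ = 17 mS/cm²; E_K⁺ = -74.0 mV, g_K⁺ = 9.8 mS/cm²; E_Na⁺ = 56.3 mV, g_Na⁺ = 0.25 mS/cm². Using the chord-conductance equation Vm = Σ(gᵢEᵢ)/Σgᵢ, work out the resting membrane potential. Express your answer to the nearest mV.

-75 mV

Σ gᵢEᵢ = 17·(-77.1) + 9.8·(-74.0) + 0.25·(56.3) = -2021.82
Σ gᵢ = 17 + 9.8 + 0.25 = 27.05
Vm = -2021.82 / 27.05 = -74.74 mV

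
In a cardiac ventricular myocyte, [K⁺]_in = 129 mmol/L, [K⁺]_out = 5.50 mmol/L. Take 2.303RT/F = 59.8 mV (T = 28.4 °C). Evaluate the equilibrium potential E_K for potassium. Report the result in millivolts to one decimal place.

E = (59.8/z) · log₁₀([K⁺]_out/[K⁺]_in) with z = +1.
= (59.8/1) · log₁₀(5.50/129) = 59.80 · log₁₀(0.04264)
= 59.80 · (-1.3702) = -81.94 mV

-81.9 mV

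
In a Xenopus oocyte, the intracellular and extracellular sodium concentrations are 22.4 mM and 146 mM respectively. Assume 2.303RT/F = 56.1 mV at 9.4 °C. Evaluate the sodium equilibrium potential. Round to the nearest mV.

E = (56.1/z) · log₁₀([Na⁺]_out/[Na⁺]_in) with z = +1.
= (56.1/1) · log₁₀(146/22.4) = 56.10 · log₁₀(6.518)
= 56.10 · (0.8141) = 45.67 mV

46 mV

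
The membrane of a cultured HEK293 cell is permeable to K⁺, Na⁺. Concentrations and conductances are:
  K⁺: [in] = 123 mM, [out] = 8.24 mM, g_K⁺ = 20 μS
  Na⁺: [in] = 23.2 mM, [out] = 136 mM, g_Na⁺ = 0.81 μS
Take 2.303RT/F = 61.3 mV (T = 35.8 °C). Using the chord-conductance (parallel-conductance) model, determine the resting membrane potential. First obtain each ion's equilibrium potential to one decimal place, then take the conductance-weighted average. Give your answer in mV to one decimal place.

E_K⁺ = (61.3/1)·log₁₀(8.24/123) = -72.0 mV
E_Na⁺ = (61.3/1)·log₁₀(136/23.2) = 47.1 mV
Vm = (Σ gᵢEᵢ)/(Σ gᵢ) = (20·-72.0 + 0.81·47.1) / (20 + 0.81)
= -1401.85 / 20.81 = -67.36 mV

-67.4 mV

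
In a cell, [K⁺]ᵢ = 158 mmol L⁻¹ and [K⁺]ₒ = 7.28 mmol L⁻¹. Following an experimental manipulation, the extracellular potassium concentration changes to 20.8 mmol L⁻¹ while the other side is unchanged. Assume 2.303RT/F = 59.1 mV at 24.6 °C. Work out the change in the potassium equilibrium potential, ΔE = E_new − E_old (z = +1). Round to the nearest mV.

E_old = (59.1/1)·log₁₀(7.28/158) = -78.99 mV
E_new = (59.1/1)·log₁₀(20.8/158) = -52.04 mV
ΔE = -52.04 − (-78.99) = 26.95 mV

27 mV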